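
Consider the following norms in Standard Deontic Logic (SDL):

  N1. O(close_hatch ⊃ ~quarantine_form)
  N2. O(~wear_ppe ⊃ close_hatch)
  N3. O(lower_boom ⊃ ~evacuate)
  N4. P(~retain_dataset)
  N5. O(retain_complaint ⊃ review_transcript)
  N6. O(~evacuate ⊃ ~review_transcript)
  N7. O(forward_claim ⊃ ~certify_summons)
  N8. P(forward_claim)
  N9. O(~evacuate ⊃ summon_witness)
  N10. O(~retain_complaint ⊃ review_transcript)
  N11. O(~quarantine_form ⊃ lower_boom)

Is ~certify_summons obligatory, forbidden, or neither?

Premise 7 is O(forward_claim ⊃ ~certify_summons), but O(forward_claim) is not derivable from the premises (the permission P(forward_claim) asserts only ~O(~forward_claim), not O(forward_claim)), so it does not yield O(~certify_summons).
No premise or chain of K-axiom applications forces O(~certify_summons), and none forces O(certify_summons). So ~certify_summons is neither obligatory nor forbidden under these norms.

Neither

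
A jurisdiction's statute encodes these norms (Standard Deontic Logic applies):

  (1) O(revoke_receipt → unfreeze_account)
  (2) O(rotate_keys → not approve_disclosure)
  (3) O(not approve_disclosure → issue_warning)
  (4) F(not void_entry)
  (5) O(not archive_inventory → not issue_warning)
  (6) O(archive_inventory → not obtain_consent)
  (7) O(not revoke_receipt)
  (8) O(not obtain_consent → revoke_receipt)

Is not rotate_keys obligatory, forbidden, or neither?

Premise 7 gives O(not revoke_receipt).
Premise 8, O(not obtain_consent → revoke_receipt), contraposes to O(not revoke_receipt → obtain_consent); with O(not revoke_receipt) we get O(obtain_consent).
The contrapositive of premise 6 (O(archive_inventory → not obtain_consent)) is O(obtain_consent → not archive_inventory), and O(obtain_consent) is already established, so O(not archive_inventory).
From O(not archive_inventory) and premise 5, O(not archive_inventory → not issue_warning), we obtain O(not issue_warning).
Premise 3, O(not approve_disclosure → issue_warning), contraposes to O(not issue_warning → approve_disclosure); with O(not issue_warning) we get O(approve_disclosure).
Premise 2, O(rotate_keys → not approve_disclosure), contraposes to O(approve_disclosure → not rotate_keys); with O(approve_disclosure) we get O(not rotate_keys).
Premises 1, 4 do not contribute to this derivation.
Hence not rotate_keys is obligatory.

Obligatory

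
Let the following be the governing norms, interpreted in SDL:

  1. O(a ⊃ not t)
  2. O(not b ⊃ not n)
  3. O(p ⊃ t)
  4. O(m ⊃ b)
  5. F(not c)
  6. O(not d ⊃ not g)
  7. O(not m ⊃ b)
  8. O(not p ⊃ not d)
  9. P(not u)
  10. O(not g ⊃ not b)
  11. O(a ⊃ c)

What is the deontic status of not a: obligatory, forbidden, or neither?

Obligatory

By case analysis on m: premise 4 gives O(m ⊃ b) and premise 7 gives O(not m ⊃ b), so O(b) either way.
Premise 10 is O(not g ⊃ not b); contrapositively O(b ⊃ g). Since O(b) holds, K gives O(g).
The contrapositive of premise 6 (O(not d ⊃ not g)) is O(g ⊃ d), and O(g) is already established, so O(d).
The contrapositive of premise 8 (O(not p ⊃ not d)) is O(d ⊃ p), and O(d) is already established, so O(p).
From O(p) and premise 3, O(p ⊃ t), we obtain O(t).
The contrapositive of premise 1 (O(a ⊃ not t)) is O(t ⊃ not a), and O(t) is already established, so O(not a).
Premises 2, 5, 9, 11 do not contribute to this derivation.
Hence not a is obligatory.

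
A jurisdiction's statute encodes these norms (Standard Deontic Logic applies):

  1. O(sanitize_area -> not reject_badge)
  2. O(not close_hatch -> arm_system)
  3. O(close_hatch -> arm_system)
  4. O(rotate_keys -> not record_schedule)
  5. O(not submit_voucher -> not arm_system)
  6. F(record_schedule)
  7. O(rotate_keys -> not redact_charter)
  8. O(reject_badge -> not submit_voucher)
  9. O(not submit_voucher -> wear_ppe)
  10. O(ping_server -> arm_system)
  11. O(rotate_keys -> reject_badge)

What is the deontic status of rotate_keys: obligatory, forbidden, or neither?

Premises 2 and 3 cover both cases: O(not close_hatch -> arm_system) and O(close_hatch -> arm_system). Since not close_hatch ∨ close_hatch is a tautology, O(arm_system) follows.
Premise 5, O(not submit_voucher -> not arm_system), contraposes to O(arm_system -> submit_voucher); with O(arm_system) we get O(submit_voucher).
Premise 8 is O(reject_badge -> not submit_voucher); contrapositively O(submit_voucher -> not reject_badge). Since O(submit_voucher) holds, K gives O(not reject_badge).
The contrapositive of premise 11 (O(rotate_keys -> reject_badge)) is O(not reject_badge -> not rotate_keys), and O(not reject_badge) is already established, so O(not rotate_keys).
Premises 1, 4, 6, 7, 9, 10 do not contribute to this derivation.
Thus O(not rotate_keys), which is F(rotate_keys): rotate_keys is forbidden.

Forbidden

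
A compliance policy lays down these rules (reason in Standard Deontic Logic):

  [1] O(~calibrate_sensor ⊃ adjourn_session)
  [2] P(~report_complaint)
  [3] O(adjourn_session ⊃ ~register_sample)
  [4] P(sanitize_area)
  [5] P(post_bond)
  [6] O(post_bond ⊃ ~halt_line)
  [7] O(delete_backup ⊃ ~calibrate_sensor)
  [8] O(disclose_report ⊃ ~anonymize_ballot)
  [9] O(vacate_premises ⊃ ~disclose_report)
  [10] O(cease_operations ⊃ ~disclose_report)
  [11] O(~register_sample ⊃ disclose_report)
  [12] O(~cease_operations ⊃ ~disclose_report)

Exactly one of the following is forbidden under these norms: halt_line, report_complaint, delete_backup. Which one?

Premises 10 and 12 cover both cases: O(cease_operations ⊃ ~disclose_report) and O(~cease_operations ⊃ ~disclose_report). Since cease_operations ∨ ~cease_operations is a tautology, O(~disclose_report) follows.
Premise 11, O(~register_sample ⊃ disclose_report), contraposes to O(~disclose_report ⊃ register_sample); with O(~disclose_report) we get O(register_sample).
The contrapositive of premise 3 (O(adjourn_session ⊃ ~register_sample)) is O(register_sample ⊃ ~adjourn_session), and O(register_sample) is already established, so O(~adjourn_session).
Premise 1, O(~calibrate_sensor ⊃ adjourn_session), contraposes to O(~adjourn_session ⊃ calibrate_sensor); with O(~adjourn_session) we get O(calibrate_sensor).
Premise 7 is O(delete_backup ⊃ ~calibrate_sensor); contrapositively O(calibrate_sensor ⊃ ~delete_backup). Since O(calibrate_sensor) holds, K gives O(~delete_backup).
So O(~delete_backup) holds, i.e. delete_backup is forbidden. None of the other listed options is forbidden under the premises.

delete_backup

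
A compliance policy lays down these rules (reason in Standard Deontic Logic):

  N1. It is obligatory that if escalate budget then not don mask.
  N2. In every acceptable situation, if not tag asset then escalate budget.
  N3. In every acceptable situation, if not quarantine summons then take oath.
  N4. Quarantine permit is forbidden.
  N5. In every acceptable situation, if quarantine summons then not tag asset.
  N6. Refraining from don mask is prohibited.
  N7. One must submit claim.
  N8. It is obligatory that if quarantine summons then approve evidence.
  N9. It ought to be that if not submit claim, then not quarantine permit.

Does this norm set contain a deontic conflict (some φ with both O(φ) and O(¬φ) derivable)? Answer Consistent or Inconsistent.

Premise 9 is O(¬submit_claim → ¬quarantine_permit); even if O(¬quarantine_permit) held, inferring O(¬submit_claim) would be affirming the consequent — invalid.
So O(¬submit_claim) is not derivable, and the apparent clash with O(submit_claim) does not arise.
A world satisfying every obligation exists (e.g. approve_evidence=false, don_mask=true, escalate_budget=false, quarantine_permit=false, quarantine_summons=false, submit_claim=true, tag_asset=true, take_oath=true); no atom is both obligatory and forbidden, so the set is consistent.

Consistent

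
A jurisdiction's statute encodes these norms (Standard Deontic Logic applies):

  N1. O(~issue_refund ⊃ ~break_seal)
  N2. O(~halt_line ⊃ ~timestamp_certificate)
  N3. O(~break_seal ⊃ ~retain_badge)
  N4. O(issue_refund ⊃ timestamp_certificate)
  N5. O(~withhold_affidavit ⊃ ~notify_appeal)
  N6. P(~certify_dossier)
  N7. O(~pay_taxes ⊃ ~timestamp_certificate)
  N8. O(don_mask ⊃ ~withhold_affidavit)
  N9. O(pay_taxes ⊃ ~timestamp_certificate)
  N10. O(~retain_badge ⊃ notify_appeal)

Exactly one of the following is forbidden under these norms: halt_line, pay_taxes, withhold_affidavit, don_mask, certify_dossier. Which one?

don_mask

Premises 9 and 7 are O(pay_taxes ⊃ ~timestamp_certificate) and O(~pay_taxes ⊃ ~timestamp_certificate); every ideal world satisfies pay_taxes or ~pay_taxes, so in either case ~timestamp_certificate holds — hence O(~timestamp_certificate).
Premise 4, O(issue_refund ⊃ timestamp_certificate), contraposes to O(~timestamp_certificate ⊃ ~issue_refund); with O(~timestamp_certificate) we get O(~issue_refund).
Premise 1 is O(~issue_refund ⊃ ~break_seal); since O(~issue_refund), deontic closure gives O(~break_seal).
From O(~break_seal) and premise 3, O(~break_seal ⊃ ~retain_badge), we obtain O(~retain_badge).
From O(~retain_badge) and premise 10, O(~retain_badge ⊃ notify_appeal), we obtain O(notify_appeal).
The contrapositive of premise 5 (O(~withhold_affidavit ⊃ ~notify_appeal)) is O(notify_appeal ⊃ withhold_affidavit), and O(notify_appeal) is already established, so O(withhold_affidavit).
Premise 8, O(don_mask ⊃ ~withhold_affidavit), contraposes to O(withhold_affidavit ⊃ ~don_mask); with O(withhold_affidavit) we get O(~don_mask).
So O(~don_mask) holds, i.e. don_mask is forbidden. None of the other listed options is forbidden under the premises.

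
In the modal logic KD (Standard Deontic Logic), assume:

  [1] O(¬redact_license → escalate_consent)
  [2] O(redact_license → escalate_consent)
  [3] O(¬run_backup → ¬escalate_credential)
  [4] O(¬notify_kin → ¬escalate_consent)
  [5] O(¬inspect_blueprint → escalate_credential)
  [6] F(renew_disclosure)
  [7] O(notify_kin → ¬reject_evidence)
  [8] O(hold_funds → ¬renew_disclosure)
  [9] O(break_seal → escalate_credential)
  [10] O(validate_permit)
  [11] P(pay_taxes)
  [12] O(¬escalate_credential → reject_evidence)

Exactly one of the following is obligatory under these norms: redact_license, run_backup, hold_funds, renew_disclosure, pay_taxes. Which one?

Premises 2 and 1 are O(redact_license → escalate_consent) and O(¬redact_license → escalate_consent); every ideal world satisfies redact_license or ¬redact_license, so in either case escalate_consent holds — hence O(escalate_consent).
Premise 4 is O(¬notify_kin → ¬escalate_consent); contrapositively O(escalate_consent → notify_kin). Since O(escalate_consent) holds, K gives O(notify_kin).
With premise 7, O(notify_kin → ¬reject_evidence), the K-axiom yields O(¬reject_evidence).
Premise 12 is O(¬escalate_credential → reject_evidence); contrapositively O(¬reject_evidence → escalate_credential). Since O(¬reject_evidence) holds, K gives O(escalate_credential).
Premise 3 is O(¬run_backup → ¬escalate_credential); contrapositively O(escalate_credential → run_backup). Since O(escalate_credential) holds, K gives O(run_backup).
So O(run_backup) holds — run_backup is obligatory. None of the other listed options is made obligatory by any chain of premises.

run_backup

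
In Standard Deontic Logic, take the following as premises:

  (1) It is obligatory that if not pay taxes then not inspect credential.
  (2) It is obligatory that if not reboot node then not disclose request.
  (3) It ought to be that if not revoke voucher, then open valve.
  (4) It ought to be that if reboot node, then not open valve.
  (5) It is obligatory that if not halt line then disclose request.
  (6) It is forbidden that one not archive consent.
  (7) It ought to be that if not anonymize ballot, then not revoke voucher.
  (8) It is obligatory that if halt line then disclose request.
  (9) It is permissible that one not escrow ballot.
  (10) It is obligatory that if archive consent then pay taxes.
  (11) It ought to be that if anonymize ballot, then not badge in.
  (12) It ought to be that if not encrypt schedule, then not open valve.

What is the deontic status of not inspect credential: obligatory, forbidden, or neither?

Neither

Premise 1 is O(¬pay_taxes → ¬inspect_credential), but O(¬pay_taxes) is not derivable from the premises, so it does not yield O(¬inspect_credential).
No premise or chain of K-axiom applications forces O(¬inspect_credential), and none forces O(inspect_credential). So ¬inspect_credential is neither obligatory nor forbidden under these norms.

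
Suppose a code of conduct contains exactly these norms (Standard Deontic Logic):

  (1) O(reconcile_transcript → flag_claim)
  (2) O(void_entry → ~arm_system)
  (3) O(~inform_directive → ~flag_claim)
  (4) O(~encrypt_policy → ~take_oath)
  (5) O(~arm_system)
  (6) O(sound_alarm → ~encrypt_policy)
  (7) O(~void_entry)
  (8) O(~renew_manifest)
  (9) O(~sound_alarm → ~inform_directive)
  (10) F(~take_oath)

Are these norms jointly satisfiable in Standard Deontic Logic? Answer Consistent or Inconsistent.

Premise 2 is O(void_entry → ~arm_system); even if O(~arm_system) held, inferring O(void_entry) would be affirming the consequent — invalid.
So O(void_entry) is not derivable, and the apparent clash with O(~void_entry) does not arise.
A world satisfying every obligation exists (e.g. arm_system=false, encrypt_policy=true, flag_claim=false, inform_directive=false, reconcile_transcript=false, renew_manifest=false, sound_alarm=false, take_oath=true, void_entry=false); no atom is both obligatory and forbidden, so the set is consistent.

Consistent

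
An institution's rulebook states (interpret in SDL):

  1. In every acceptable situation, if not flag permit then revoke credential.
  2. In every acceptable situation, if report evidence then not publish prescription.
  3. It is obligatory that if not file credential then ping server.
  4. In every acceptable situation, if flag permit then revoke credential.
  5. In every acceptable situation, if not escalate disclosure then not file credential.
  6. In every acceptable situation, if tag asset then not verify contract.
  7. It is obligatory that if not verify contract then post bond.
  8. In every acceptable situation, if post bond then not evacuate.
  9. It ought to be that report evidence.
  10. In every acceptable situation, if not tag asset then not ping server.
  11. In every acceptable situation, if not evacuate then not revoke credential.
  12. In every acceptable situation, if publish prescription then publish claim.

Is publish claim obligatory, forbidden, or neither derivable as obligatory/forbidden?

Premise 12 is O(publish_prescription → publish_claim), but O(publish_prescription) is not derivable from the premises, so it does not yield O(publish_claim).
No premise or chain of K-axiom applications forces O(publish_claim), and none forces O(¬publish_claim). So publish_claim is neither obligatory nor forbidden under these norms.

Neither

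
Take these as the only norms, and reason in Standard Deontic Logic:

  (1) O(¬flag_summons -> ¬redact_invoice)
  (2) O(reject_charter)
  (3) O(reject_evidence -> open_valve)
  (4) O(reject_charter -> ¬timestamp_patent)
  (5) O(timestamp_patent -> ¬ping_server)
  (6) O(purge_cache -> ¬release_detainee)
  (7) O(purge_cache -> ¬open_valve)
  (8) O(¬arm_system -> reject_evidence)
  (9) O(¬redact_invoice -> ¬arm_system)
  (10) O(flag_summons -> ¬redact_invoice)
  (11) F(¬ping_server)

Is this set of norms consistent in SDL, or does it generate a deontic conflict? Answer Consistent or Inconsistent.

Consistent

Premise 5 is O(timestamp_patent -> ¬ping_server), but O(timestamp_patent) is not derivable from the premises, so it does not yield O(¬ping_server).
So O(¬ping_server) is not derivable, and the apparent clash with O(ping_server) does not arise.
A world satisfying every obligation exists (e.g. arm_system=false, flag_summons=false, open_valve=true, ping_server=true, purge_cache=false, redact_invoice=false, reject_charter=true, reject_evidence=true, release_detainee=false, timestamp_patent=false); no atom is both obligatory and forbidden, so the set is consistent.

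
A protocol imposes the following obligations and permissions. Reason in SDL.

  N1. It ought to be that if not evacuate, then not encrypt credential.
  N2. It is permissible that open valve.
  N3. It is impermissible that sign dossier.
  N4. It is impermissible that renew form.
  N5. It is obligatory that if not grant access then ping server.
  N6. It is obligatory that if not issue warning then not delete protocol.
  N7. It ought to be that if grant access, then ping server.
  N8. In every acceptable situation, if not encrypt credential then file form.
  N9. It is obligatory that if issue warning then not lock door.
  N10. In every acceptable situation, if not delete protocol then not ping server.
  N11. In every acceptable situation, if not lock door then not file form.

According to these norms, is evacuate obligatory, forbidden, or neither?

Obligatory

By case analysis on ¬grant_access: premise 5 gives O(¬grant_access → ping_server) and premise 7 gives O(grant_access → ping_server), so O(ping_server) either way.
Premise 10 is O(¬delete_protocol → ¬ping_server); contrapositively O(ping_server → delete_protocol). Since O(ping_server) holds, K gives O(delete_protocol).
The contrapositive of premise 6 (O(¬issue_warning → ¬delete_protocol)) is O(delete_protocol → issue_warning), and O(delete_protocol) is already established, so O(issue_warning).
Applying K to premise 9 (O(issue_warning → ¬lock_door)) and O(issue_warning) yields O(¬lock_door).
From O(¬lock_door) and premise 11, O(¬lock_door → ¬file_form), we obtain O(¬file_form).
Premise 8 is O(¬encrypt_credential → file_form); contrapositively O(¬file_form → encrypt_credential). Since O(¬file_form) holds, K gives O(encrypt_credential).
The contrapositive of premise 1 (O(¬evacuate → ¬encrypt_credential)) is O(encrypt_credential → evacuate), and O(encrypt_credential) is already established, so O(evacuate).
Premises 2, 3, 4 do not contribute to this derivation.
Hence evacuate is obligatory.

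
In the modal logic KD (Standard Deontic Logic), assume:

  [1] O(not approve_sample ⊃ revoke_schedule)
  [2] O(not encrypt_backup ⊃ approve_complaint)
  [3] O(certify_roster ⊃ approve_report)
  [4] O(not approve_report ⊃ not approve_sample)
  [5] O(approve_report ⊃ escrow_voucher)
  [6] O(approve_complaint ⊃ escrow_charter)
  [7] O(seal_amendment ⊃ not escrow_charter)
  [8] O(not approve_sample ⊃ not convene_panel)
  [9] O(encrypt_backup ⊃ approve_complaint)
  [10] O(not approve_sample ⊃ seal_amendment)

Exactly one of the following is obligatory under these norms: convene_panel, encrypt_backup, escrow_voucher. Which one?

escrow_voucher

Premises 2 and 9 cover both cases: O(not encrypt_backup ⊃ approve_complaint) and O(encrypt_backup ⊃ approve_complaint). Since not encrypt_backup ∨ encrypt_backup is a tautology, O(approve_complaint) follows.
Applying K to premise 6 (O(approve_complaint ⊃ escrow_charter)) and O(approve_complaint) yields O(escrow_charter).
Premise 7, O(seal_amendment ⊃ not escrow_charter), contraposes to O(escrow_charter ⊃ not seal_amendment); with O(escrow_charter) we get O(not seal_amendment).
Premise 10, O(not approve_sample ⊃ seal_amendment), contraposes to O(not seal_amendment ⊃ approve_sample); with O(not seal_amendment) we get O(approve_sample).
The contrapositive of premise 4 (O(not approve_report ⊃ not approve_sample)) is O(approve_sample ⊃ approve_report), and O(approve_sample) is already established, so O(approve_report).
Premise 5 is O(approve_report ⊃ escrow_voucher); since O(approve_report), deontic closure gives O(escrow_voucher).
So O(escrow_voucher) holds — escrow_voucher is obligatory. None of the other listed options is made obligatory by any chain of premises.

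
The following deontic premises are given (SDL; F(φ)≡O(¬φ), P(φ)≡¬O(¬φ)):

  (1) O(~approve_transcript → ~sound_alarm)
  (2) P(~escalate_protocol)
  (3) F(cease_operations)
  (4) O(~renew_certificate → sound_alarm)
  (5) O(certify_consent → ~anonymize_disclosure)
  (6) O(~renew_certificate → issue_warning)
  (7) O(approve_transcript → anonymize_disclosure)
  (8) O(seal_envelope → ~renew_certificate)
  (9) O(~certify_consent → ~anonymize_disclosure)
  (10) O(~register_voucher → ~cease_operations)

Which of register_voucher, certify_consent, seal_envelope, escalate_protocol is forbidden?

By case analysis on ~certify_consent: premise 9 gives O(~certify_consent → ~anonymize_disclosure) and premise 5 gives O(certify_consent → ~anonymize_disclosure), so O(~anonymize_disclosure) either way.
The contrapositive of premise 7 (O(approve_transcript → anonymize_disclosure)) is O(~anonymize_disclosure → ~approve_transcript), and O(~anonymize_disclosure) is already established, so O(~approve_transcript).
Applying K to premise 1 (O(~approve_transcript → ~sound_alarm)) and O(~approve_transcript) yields O(~sound_alarm).
The contrapositive of premise 4 (O(~renew_certificate → sound_alarm)) is O(~sound_alarm → renew_certificate), and O(~sound_alarm) is already established, so O(renew_certificate).
The contrapositive of premise 8 (O(seal_envelope → ~renew_certificate)) is O(renew_certificate → ~seal_envelope), and O(renew_certificate) is already established, so O(~seal_envelope).
So O(~seal_envelope) holds, i.e. seal_envelope is forbidden. None of the other listed options is forbidden under the premises.

seal_envelope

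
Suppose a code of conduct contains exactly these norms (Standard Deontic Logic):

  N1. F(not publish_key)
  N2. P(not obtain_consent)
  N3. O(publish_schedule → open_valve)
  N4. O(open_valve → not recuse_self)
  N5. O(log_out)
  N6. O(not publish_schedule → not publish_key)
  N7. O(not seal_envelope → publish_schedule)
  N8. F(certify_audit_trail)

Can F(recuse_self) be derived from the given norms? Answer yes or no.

Yes

Premise 1, F(not publish_key), is equivalent to O(publish_key).
Premise 6 is O(not publish_schedule → not publish_key); contrapositively O(publish_key → publish_schedule). Since O(publish_key) holds, K gives O(publish_schedule).
Premise 3 is O(publish_schedule → open_valve); since O(publish_schedule), deontic closure gives O(open_valve).
Applying K to premise 4 (O(open_valve → not recuse_self)) and O(open_valve) yields O(not recuse_self).
Premises 2, 5, 7, 8 do not contribute to this derivation.
So O(not recuse_self) holds, i.e. F(recuse_self). The claim follows.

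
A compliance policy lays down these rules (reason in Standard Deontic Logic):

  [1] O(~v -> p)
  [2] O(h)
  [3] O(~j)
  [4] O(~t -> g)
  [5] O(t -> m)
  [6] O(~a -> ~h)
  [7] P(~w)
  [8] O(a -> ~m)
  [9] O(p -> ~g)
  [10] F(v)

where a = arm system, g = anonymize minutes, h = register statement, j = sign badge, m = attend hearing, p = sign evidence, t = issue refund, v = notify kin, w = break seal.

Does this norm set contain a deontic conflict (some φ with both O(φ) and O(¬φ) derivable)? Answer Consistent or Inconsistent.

From premise 2 we have O(h).
The contrapositive of premise 6 (O(~a -> ~h)) is O(h -> a), and O(h) is already established, so O(a).
With premise 8, O(a -> ~m), the K-axiom yields O(~m).
Premise 5, O(t -> m), contraposes to O(~m -> ~t); with O(~m) we get O(~t).
Premise 4 is O(~t -> g); since O(~t), deontic closure gives O(g).
Premise 9 is O(p -> ~g); contrapositively O(g -> ~p). Since O(g) holds, K gives O(~p).
Premise 1 is O(~v -> p); contrapositively O(~p -> v). Since O(~p) holds, K gives O(v).
Yet premise 10 is F(v), i.e. O(~v).
We now have both O(v) and O(~v) — v is simultaneously obligatory and forbidden, violating the D-axiom.

Inconsistent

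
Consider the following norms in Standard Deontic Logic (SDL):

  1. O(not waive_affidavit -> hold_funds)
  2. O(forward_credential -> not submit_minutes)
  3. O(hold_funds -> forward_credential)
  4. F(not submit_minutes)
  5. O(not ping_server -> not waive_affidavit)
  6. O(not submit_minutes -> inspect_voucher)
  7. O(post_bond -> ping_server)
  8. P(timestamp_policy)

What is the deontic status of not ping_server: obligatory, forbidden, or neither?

Forbidden

Premise 4 is F(not submit_minutes), i.e. O(submit_minutes).
Premise 2 is O(forward_credential -> not submit_minutes); contrapositively O(submit_minutes -> not forward_credential). Since O(submit_minutes) holds, K gives O(not forward_credential).
The contrapositive of premise 3 (O(hold_funds -> forward_credential)) is O(not forward_credential -> not hold_funds), and O(not forward_credential) is already established, so O(not hold_funds).
The contrapositive of premise 1 (O(not waive_affidavit -> hold_funds)) is O(not hold_funds -> waive_affidavit), and O(not hold_funds) is already established, so O(waive_affidavit).
Premise 5, O(not ping_server -> not waive_affidavit), contraposes to O(waive_affidavit -> ping_server); with O(waive_affidavit) we get O(ping_server).
Premises 6, 7, 8 do not contribute to this derivation.
Thus O(ping_server), which is F(not ping_server): not ping_server is forbidden.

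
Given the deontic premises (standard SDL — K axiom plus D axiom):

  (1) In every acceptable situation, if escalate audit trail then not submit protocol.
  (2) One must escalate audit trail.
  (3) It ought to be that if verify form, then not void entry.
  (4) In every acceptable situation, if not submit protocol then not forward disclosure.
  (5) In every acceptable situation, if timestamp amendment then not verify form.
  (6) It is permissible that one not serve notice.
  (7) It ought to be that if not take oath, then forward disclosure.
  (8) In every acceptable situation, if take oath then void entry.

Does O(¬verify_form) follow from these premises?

Yes

Premise 2 states O(escalate_audit_trail) outright.
Applying K to premise 1 (O(escalate_audit_trail → ¬submit_protocol)) and O(escalate_audit_trail) yields O(¬submit_protocol).
From O(¬submit_protocol) and premise 4, O(¬submit_protocol → ¬forward_disclosure), we obtain O(¬forward_disclosure).
The contrapositive of premise 7 (O(¬take_oath → forward_disclosure)) is O(¬forward_disclosure → take_oath), and O(¬forward_disclosure) is already established, so O(take_oath).
Premise 8 is O(take_oath → void_entry); since O(take_oath), deontic closure gives O(void_entry).
Premise 3 is O(verify_form → ¬void_entry); contrapositively O(void_entry → ¬verify_form). Since O(void_entry) holds, K gives O(¬verify_form).
Premises 5, 6 do not contribute to this derivation.
So O(¬verify_form) follows.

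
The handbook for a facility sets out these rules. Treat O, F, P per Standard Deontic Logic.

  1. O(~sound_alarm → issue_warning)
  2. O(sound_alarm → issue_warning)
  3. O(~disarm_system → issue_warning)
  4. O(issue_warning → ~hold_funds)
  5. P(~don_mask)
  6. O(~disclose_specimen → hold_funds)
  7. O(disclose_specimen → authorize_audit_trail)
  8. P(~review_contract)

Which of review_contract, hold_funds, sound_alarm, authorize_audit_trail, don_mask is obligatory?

authorize_audit_trail

Premises 2 and 1 are O(sound_alarm → issue_warning) and O(~sound_alarm → issue_warning); every ideal world satisfies sound_alarm or ~sound_alarm, so in either case issue_warning holds — hence O(issue_warning).
With premise 4, O(issue_warning → ~hold_funds), the K-axiom yields O(~hold_funds).
Premise 6, O(~disclose_specimen → hold_funds), contraposes to O(~hold_funds → disclose_specimen); with O(~hold_funds) we get O(disclose_specimen).
Premise 7 is O(disclose_specimen → authorize_audit_trail); since O(disclose_specimen), deontic closure gives O(authorize_audit_trail).
So O(authorize_audit_trail) holds — authorize_audit_trail is obligatory. None of the other listed options is made obligatory by any chain of premises.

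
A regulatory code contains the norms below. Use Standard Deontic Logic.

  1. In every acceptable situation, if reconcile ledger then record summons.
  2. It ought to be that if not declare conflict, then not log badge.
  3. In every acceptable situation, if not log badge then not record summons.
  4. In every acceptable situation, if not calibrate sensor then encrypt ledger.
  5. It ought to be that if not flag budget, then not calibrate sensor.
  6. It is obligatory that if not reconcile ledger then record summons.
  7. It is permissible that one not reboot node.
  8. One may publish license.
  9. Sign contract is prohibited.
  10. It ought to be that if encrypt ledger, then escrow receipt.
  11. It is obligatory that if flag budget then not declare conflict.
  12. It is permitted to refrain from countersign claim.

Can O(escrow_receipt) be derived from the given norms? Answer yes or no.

Yes

Premises 6 and 1 cover both cases: O(¬reconcile_ledger → record_summons) and O(reconcile_ledger → record_summons). Since ¬reconcile_ledger ∨ reconcile_ledger is a tautology, O(record_summons) follows.
The contrapositive of premise 3 (O(¬log_badge → ¬record_summons)) is O(record_summons → log_badge), and O(record_summons) is already established, so O(log_badge).
Premise 2, O(¬declare_conflict → ¬log_badge), contraposes to O(log_badge → declare_conflict); with O(log_badge) we get O(declare_conflict).
The contrapositive of premise 11 (O(flag_budget → ¬declare_conflict)) is O(declare_conflict → ¬flag_budget), and O(declare_conflict) is already established, so O(¬flag_budget).
Premise 5 is O(¬flag_budget → ¬calibrate_sensor); since O(¬flag_budget), deontic closure gives O(¬calibrate_sensor).
From O(¬calibrate_sensor) and premise 4, O(¬calibrate_sensor → encrypt_ledger), we obtain O(encrypt_ledger).
Applying K to premise 10 (O(encrypt_ledger → escrow_receipt)) and O(encrypt_ledger) yields O(escrow_receipt).
Premises 7, 8, 9, 12 do not contribute to this derivation.
So O(escrow_receipt) follows.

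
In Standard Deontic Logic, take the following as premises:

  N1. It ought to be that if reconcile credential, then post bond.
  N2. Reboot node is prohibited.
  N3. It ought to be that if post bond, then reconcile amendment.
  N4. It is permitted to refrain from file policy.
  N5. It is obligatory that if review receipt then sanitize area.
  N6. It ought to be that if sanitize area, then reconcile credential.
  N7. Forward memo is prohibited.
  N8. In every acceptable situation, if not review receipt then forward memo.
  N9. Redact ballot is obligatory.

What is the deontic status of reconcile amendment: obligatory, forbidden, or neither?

F(forward_memo) at premise 7 means O(¬forward_memo).
The contrapositive of premise 8 (O(¬review_receipt → forward_memo)) is O(¬forward_memo → review_receipt), and O(¬forward_memo) is already established, so O(review_receipt).
Premise 5 is O(review_receipt → sanitize_area); since O(review_receipt), deontic closure gives O(sanitize_area).
From O(sanitize_area) and premise 6, O(sanitize_area → reconcile_credential), we obtain O(reconcile_credential).
From O(reconcile_credential) and premise 1, O(reconcile_credential → post_bond), we obtain O(post_bond).
With premise 3, O(post_bond → reconcile_amendment), the K-axiom yields O(reconcile_amendment).
Premises 2, 4, 9 do not contribute to this derivation.
Hence reconcile_amendment is obligatory.

Obligatory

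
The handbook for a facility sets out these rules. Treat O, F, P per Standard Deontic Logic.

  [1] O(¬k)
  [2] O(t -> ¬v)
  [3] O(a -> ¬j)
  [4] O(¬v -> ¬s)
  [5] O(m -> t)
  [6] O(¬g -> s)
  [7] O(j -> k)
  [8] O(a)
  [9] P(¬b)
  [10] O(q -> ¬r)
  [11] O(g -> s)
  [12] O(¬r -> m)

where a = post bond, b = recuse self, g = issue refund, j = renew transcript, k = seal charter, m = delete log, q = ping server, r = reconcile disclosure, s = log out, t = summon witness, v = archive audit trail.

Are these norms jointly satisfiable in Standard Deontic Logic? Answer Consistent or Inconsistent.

Premise 7 is O(j -> k), but O(j) is not derivable from the premises, so it does not yield O(k).
So O(k) is not derivable, and the apparent clash with O(¬k) does not arise.
A world satisfying every obligation exists (e.g. a=true, b=false, g=false, j=false, k=false, m=false, q=false, r=true, s=true, t=false, v=true); no atom is both obligatory and forbidden, so the set is consistent.

Consistent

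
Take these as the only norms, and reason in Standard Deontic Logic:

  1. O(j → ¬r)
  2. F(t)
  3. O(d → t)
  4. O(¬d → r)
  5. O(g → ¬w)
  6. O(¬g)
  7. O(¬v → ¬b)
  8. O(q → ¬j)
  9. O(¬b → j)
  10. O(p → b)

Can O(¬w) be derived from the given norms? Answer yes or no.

No

Premise 5 is O(g → ¬w), but O(g) is not derivable from the premises, so it does not yield O(¬w).
No other premise forces O(¬w). An ideal world satisfying every premise can still have ¬w false, so O(¬w) is not derivable.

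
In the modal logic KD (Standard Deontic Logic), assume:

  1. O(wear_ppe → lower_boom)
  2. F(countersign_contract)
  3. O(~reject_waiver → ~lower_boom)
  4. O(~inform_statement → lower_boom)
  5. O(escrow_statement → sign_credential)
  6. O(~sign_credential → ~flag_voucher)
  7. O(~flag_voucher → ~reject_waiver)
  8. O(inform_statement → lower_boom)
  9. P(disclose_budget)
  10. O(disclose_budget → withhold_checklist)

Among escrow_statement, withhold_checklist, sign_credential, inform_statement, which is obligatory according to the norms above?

sign_credential

By case analysis on ~inform_statement: premise 4 gives O(~inform_statement → lower_boom) and premise 8 gives O(inform_statement → lower_boom), so O(lower_boom) either way.
Premise 3, O(~reject_waiver → ~lower_boom), contraposes to O(lower_boom → reject_waiver); with O(lower_boom) we get O(reject_waiver).
Premise 7, O(~flag_voucher → ~reject_waiver), contraposes to O(reject_waiver → flag_voucher); with O(reject_waiver) we get O(flag_voucher).
The contrapositive of premise 6 (O(~sign_credential → ~flag_voucher)) is O(flag_voucher → sign_credential), and O(flag_voucher) is already established, so O(sign_credential).
So O(sign_credential) holds — sign_credential is obligatory. None of the other listed options is made obligatory by any chain of premises.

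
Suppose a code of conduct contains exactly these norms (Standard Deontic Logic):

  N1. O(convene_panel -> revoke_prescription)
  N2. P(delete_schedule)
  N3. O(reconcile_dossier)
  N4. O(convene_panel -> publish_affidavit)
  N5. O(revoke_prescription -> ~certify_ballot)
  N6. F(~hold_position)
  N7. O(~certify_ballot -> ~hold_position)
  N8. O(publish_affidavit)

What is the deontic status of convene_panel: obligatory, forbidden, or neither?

Premise 6, F(~hold_position), is equivalent to O(hold_position).
The contrapositive of premise 7 (O(~certify_ballot -> ~hold_position)) is O(hold_position -> certify_ballot), and O(hold_position) is already established, so O(certify_ballot).
The contrapositive of premise 5 (O(revoke_prescription -> ~certify_ballot)) is O(certify_ballot -> ~revoke_prescription), and O(certify_ballot) is already established, so O(~revoke_prescription).
The contrapositive of premise 1 (O(convene_panel -> revoke_prescription)) is O(~revoke_prescription -> ~convene_panel), and O(~revoke_prescription) is already established, so O(~convene_panel).
Premises 2, 3, 4, 8 do not contribute to this derivation.
Thus O(~convene_panel), which is F(convene_panel): convene_panel is forbidden.

Forbidden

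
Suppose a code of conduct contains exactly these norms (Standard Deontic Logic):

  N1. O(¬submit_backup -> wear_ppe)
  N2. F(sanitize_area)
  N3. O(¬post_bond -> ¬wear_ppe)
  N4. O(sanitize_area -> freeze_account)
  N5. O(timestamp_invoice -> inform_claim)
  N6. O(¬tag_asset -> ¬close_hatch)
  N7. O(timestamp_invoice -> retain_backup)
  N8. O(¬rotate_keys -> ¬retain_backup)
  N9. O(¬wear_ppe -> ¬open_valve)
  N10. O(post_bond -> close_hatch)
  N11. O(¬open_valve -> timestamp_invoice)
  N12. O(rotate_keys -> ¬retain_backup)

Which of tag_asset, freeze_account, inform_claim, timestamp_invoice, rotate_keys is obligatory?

tag_asset

By case analysis on ¬rotate_keys: premise 8 gives O(¬rotate_keys -> ¬retain_backup) and premise 12 gives O(rotate_keys -> ¬retain_backup), so O(¬retain_backup) either way.
Premise 7 is O(timestamp_invoice -> retain_backup); contrapositively O(¬retain_backup -> ¬timestamp_invoice). Since O(¬retain_backup) holds, K gives O(¬timestamp_invoice).
The contrapositive of premise 11 (O(¬open_valve -> timestamp_invoice)) is O(¬timestamp_invoice -> open_valve), and O(¬timestamp_invoice) is already established, so O(open_valve).
The contrapositive of premise 9 (O(¬wear_ppe -> ¬open_valve)) is O(open_valve -> wear_ppe), and O(open_valve) is already established, so O(wear_ppe).
Premise 3, O(¬post_bond -> ¬wear_ppe), contraposes to O(wear_ppe -> post_bond); with O(wear_ppe) we get O(post_bond).
Premise 10 is O(post_bond -> close_hatch); since O(post_bond), deontic closure gives O(close_hatch).
Premise 6, O(¬tag_asset -> ¬close_hatch), contraposes to O(close_hatch -> tag_asset); with O(close_hatch) we get O(tag_asset).
So O(tag_asset) holds — tag_asset is obligatory. None of the other listed options is made obligatory by any chain of premises.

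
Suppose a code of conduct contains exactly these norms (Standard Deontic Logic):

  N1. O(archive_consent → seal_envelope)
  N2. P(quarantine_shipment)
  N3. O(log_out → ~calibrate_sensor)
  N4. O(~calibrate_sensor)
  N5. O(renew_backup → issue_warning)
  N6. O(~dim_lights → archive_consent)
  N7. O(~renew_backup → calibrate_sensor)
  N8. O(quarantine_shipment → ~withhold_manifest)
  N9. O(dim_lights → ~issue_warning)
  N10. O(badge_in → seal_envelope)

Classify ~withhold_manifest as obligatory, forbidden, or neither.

Neither

Premise 8 is O(quarantine_shipment → ~withhold_manifest), but O(quarantine_shipment) is not derivable from the premises (the permission P(quarantine_shipment) asserts only ~O(~quarantine_shipment), not O(quarantine_shipment)), so it does not yield O(~withhold_manifest).
No premise or chain of K-axiom applications forces O(~withhold_manifest), and none forces O(withhold_manifest). So ~withhold_manifest is neither obligatory nor forbidden under these norms.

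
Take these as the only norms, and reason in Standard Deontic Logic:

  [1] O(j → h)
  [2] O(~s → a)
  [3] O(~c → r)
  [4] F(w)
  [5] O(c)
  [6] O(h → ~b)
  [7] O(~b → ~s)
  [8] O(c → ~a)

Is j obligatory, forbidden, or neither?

From premise 5 we have O(c).
Premise 8 is O(c → ~a); since O(c), deontic closure gives O(~a).
Premise 2 is O(~s → a); contrapositively O(~a → s). Since O(~a) holds, K gives O(s).
Premise 7 is O(~b → ~s); contrapositively O(s → b). Since O(s) holds, K gives O(b).
Premise 6, O(h → ~b), contraposes to O(b → ~h); with O(b) we get O(~h).
Premise 1 is O(j → h); contrapositively O(~h → ~j). Since O(~h) holds, K gives O(~j).
Premises 3, 4 do not contribute to this derivation.
Thus O(~j), which is F(j): j is forbidden.

Forbidden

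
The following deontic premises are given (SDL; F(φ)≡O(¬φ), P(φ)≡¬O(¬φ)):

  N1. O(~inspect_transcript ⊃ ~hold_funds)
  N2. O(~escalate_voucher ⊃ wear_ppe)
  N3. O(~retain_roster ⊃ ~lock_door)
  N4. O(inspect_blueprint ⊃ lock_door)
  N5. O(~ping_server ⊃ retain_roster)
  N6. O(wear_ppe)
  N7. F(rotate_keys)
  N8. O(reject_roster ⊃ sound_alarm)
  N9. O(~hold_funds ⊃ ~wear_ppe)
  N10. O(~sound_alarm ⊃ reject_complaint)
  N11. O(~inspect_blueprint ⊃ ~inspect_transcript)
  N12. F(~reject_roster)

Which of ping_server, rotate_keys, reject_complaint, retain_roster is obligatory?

Premise 6 states O(wear_ppe) outright.
The contrapositive of premise 9 (O(~hold_funds ⊃ ~wear_ppe)) is O(wear_ppe ⊃ hold_funds), and O(wear_ppe) is already established, so O(hold_funds).
Premise 1 is O(~inspect_transcript ⊃ ~hold_funds); contrapositively O(hold_funds ⊃ inspect_transcript). Since O(hold_funds) holds, K gives O(inspect_transcript).
The contrapositive of premise 11 (O(~inspect_blueprint ⊃ ~inspect_transcript)) is O(inspect_transcript ⊃ inspect_blueprint), and O(inspect_transcript) is already established, so O(inspect_blueprint).
Applying K to premise 4 (O(inspect_blueprint ⊃ lock_door)) and O(inspect_blueprint) yields O(lock_door).
Premise 3 is O(~retain_roster ⊃ ~lock_door); contrapositively O(lock_door ⊃ retain_roster). Since O(lock_door) holds, K gives O(retain_roster).
So O(retain_roster) holds — retain_roster is obligatory. None of the other listed options is made obligatory by any chain of premises.

retain_roster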